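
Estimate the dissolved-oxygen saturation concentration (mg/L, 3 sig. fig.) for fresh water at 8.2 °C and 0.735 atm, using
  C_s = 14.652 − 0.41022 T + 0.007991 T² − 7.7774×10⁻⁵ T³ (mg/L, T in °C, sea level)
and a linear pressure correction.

At sea level: C_s = 14.652 − 0.41022×8.2 + 0.007991×8.2² − 7.7774×10⁻⁵×8.2³ = 11.78 mg/L.
Pressure correction: C_s' = 11.78 × 0.735 = 8.660 mg/L.

C_s ≈ 8.66 mg/L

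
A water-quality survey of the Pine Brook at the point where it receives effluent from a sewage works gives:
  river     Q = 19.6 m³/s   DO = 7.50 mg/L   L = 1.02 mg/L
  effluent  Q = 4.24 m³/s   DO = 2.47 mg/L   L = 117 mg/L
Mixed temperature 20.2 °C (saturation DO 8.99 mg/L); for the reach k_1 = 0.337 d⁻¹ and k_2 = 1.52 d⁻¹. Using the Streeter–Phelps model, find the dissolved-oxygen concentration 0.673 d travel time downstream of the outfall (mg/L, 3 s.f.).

Mixed DO = (19.6×7.50 + 4.24×2.47)/(19.6+4.24) = 157.5/23.84 = 6.605 mg/L.
Mixed L₀ = (19.6×1.02 + 4.24×117)/(23.84) = 516.1/23.84 = 21.65 mg/L.
Initial deficit D₀ = C_s − DO₀ = 8.99 − 6.605 = 2.385 mg/L.
D(0.673) = [0.337×21.65/(1.52−0.337)](e^(−0.337×0.673) − e^(−1.52×0.673)) + 2.385 e^(−1.52×0.673)
= 6.167 × (0.7971 − 0.3595) + 2.385 × 0.3595 = 3.556 mg/L.
DO = 8.99 − 3.556 = 5.434 mg/L.

DO ≈ 5.43 mg/L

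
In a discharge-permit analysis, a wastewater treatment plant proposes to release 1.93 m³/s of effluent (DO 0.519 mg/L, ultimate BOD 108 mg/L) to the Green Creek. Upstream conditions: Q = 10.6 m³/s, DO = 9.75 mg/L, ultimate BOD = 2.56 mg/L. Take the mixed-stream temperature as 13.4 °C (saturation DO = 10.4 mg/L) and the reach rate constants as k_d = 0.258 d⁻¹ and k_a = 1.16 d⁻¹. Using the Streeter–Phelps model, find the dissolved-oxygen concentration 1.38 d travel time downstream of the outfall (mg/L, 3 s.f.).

Mixed DO = (10.6×9.75 + 1.93×0.519)/(10.6+1.93) = 104.4/12.53 = 8.328 mg/L.
Mixed L₀ = (10.6×2.56 + 1.93×108)/(12.53) = 235.6/12.53 = 18.80 mg/L.
Initial deficit D₀ = C_s − DO₀ = 10.4 − 8.328 = 2.072 mg/L.
D(1.38) = [0.258×18.80/(1.16−0.258)](e^(−0.258×1.38) − e^(−1.16×1.38)) + 2.072 e^(−1.16×1.38)
= 5.378 × (0.7004 − 0.2017) + 2.072 × 0.2017 = 3.100 mg/L.
DO = 10.4 − 3.100 = 7.300 mg/L.

DO ≈ 7.30 mg/L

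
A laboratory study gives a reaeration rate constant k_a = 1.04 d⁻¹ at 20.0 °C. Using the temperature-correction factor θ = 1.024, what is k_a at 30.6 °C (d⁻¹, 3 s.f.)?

k_a(T₂) = k_a(T₁) · θ^(T₂−T₁) = 1.04 × 1.024^(30.6−20.0)
= 1.04 × 1.024^10.6 = 1.04 × 1.286 = 1.337 d⁻¹.

k_a ≈ 1.34 d⁻¹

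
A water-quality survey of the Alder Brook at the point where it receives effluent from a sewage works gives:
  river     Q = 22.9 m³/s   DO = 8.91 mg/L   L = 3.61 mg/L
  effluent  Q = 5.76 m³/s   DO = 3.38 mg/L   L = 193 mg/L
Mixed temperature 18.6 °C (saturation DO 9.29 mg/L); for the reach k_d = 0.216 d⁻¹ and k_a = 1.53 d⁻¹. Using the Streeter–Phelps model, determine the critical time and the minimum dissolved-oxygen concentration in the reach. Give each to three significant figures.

t_c ≈ 1.30 d; minimum DO ≈ 4.85 mg/L

Mixed DO = (22.9×8.91 + 5.76×3.38)/(22.9+5.76) = 223.5/28.66 = 7.799 mg/L.
Mixed L₀ = (22.9×3.61 + 5.76×193)/(28.66) = 1194/28.66 = 41.67 mg/L.
Initial deficit D₀ = C_s − DO₀ = 9.29 − 7.799 = 1.491 mg/L.
t_c = (1/1.314) ln[(1.53/0.216)(1 − 1.491×1.314/(0.216×41.67))] = 0.7610 × ln(5.541) = 1.303 d.
D_c = (0.216/1.53) × 41.67 × e^(−0.216×1.303) = 0.1412 × 41.67 × 0.7547 = 4.440 mg/L.
Minimum DO = 9.29 − 4.440 = 4.850 mg/L.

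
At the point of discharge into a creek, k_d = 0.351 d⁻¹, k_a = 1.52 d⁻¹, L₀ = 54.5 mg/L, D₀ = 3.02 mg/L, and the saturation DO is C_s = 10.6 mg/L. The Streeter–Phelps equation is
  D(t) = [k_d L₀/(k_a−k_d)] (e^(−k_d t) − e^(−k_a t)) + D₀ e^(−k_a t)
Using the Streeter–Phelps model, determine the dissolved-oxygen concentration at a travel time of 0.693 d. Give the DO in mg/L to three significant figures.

DO ≈ 2.42 mg/L

k_d L₀/(k_a−k_d) = 0.351×54.5/(1.52−0.351) = 19.13/1.169 = 16.36 mg/L.
e^(−k_d t) = e^(−0.351×0.6930) = 0.7841; e^(−k_a t) = e^(−1.52×0.6930) = 0.3488.
D = 16.36 × (0.7841 − 0.3488) + 3.02 × 0.3488 = 7.124 + 1.053 = 8.177 mg/L.
DO = C_s − D = 10.6 − 8.177 = 2.423 mg/L.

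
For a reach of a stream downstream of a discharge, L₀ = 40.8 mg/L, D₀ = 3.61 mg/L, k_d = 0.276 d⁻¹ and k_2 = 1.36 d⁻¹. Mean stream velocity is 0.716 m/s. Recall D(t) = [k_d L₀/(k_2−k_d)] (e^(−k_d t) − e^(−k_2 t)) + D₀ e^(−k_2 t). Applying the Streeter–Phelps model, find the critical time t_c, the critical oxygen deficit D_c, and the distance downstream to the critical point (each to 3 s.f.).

At the critical point dD/dt = 0, so k_d L₀ e^(−k_d t) = k_2 D. Substituting D(t) from the Streeter–Phelps equation and solving for t gives
t_c = ln[(k_2/k_d)(1 − D₀(k_2−k_d)/(k_d L₀))] / (k_2−k_d).
Here k_2−k_d = 1.084 d⁻¹ and 1 − D₀(k_2−k_d)/(k_d L₀) = 1 − 3.61×1.084/(0.276×40.8) = 0.6525, so
t_c = ln(4.928 × 0.6525) / 1.084 = 1.168 / 1.084 = 1.077 d.
L(t_c) = L₀ e^(−k_d t_c) = 40.8 × 0.7428 = 30.31 mg/L, and at the critical point k_2 D_c = k_d L, so D_c = (0.276/1.36) × 30.31 = 6.150 mg/L.
x_c = v t_c = 0.716 m/s × 1.077 d × 86400 s/d = 66650 m ≈ 66.6 km.

t_c ≈ 1.08 d; D_c ≈ 6.15 mg/L; x_c ≈ 66.6 km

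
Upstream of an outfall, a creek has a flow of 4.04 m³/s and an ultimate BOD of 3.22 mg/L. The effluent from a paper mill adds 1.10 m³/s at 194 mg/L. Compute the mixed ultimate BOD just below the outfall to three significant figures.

44.0 mg/L

Flow-weighted mixing: C = (Q_r C_r + Q_w C_w)/(Q_r + Q_w)
= (4.04×3.22 + 1.10×194)/(4.04 + 1.10) = 226.4/5.140 = 44.05 mg/L.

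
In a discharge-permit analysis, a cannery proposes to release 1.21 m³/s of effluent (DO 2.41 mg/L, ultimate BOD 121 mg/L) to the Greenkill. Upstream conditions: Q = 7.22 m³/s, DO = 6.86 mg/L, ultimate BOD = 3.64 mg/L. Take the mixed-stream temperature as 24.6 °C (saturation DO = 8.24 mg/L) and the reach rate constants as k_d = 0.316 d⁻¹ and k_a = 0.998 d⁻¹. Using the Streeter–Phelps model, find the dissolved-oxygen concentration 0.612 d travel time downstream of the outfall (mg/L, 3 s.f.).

Mixed DO = (7.22×6.86 + 1.21×2.41)/(7.22+1.21) = 52.45/8.430 = 6.221 mg/L.
Mixed L₀ = (7.22×3.64 + 1.21×121)/(8.430) = 172.7/8.430 = 20.49 mg/L.
Initial deficit D₀ = C_s − DO₀ = 8.24 − 6.221 = 2.019 mg/L.
D(0.612) = [0.316×20.49/(0.998−0.316)](e^(−0.316×0.612) − e^(−0.998×0.612)) + 2.019 e^(−0.998×0.612)
= 9.492 × (0.8242 − 0.5429) + 2.019 × 0.5429 = 3.765 mg/L.
DO = 8.24 − 3.765 = 4.475 mg/L.

DO ≈ 4.47 mg/L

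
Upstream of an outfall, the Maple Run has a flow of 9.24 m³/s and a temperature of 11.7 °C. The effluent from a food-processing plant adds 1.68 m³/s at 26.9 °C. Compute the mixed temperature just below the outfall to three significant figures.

14.0 °C

Flow-weighted mixing: C = (Q_r C_r + Q_w C_w)/(Q_r + Q_w)
= (9.24×11.7 + 1.68×26.9)/(9.24 + 1.68) = 153.3/10.92 = 14.04 °C.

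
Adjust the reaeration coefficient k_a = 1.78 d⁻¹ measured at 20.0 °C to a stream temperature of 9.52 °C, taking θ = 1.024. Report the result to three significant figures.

k_a ≈ 1.39 d⁻¹

k_a(T₂) = k_a(T₁) · θ^(T₂−T₁) = 1.78 × 1.024^(9.52−20.0)
= 1.78 × 1.024^-10.5 = 1.78 × 0.7799 = 1.388 d⁻¹.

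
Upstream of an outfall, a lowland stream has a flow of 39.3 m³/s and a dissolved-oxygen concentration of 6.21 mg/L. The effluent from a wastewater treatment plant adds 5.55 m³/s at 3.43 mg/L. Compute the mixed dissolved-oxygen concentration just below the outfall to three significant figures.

5.87 mg/L

Flow-weighted mixing: C = (Q_r C_r + Q_w C_w)/(Q_r + Q_w)
= (39.3×6.21 + 5.55×3.43)/(39.3 + 5.55) = 263.1/44.85 = 5.866 mg/L.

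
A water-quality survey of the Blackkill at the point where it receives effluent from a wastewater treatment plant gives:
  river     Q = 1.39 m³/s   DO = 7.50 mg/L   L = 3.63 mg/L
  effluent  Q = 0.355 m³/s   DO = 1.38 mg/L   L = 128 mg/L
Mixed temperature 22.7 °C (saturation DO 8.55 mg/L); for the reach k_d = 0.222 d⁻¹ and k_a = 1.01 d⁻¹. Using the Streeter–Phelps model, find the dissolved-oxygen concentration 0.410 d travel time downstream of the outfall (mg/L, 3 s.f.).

DO ≈ 4.98 mg/L

Mixed DO = (1.39×7.50 + 0.355×1.38)/(1.39+0.355) = 10.91/1.745 = 6.255 mg/L.
Mixed L₀ = (1.39×3.63 + 0.355×128)/(1.745) = 50.49/1.745 = 28.93 mg/L.
Initial deficit D₀ = C_s − DO₀ = 8.55 − 6.255 = 2.295 mg/L.
D(0.410) = [0.222×28.93/(1.01−0.222)](e^(−0.222×0.410) − e^(−1.01×0.410)) + 2.295 e^(−1.01×0.410)
= 8.151 × (0.9130 − 0.6609) + 2.295 × 0.6609 = 3.571 mg/L.
DO = 8.55 − 3.571 = 4.979 mg/L.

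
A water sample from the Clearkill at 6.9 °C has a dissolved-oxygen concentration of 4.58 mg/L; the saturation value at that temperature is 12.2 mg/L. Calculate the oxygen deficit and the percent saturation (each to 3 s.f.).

D = C_s − C = 12.2 − 4.58 = 7.62 mg/L.
% saturation = 4.58/12.2 × 100 = 37.5 %.

D ≈ 7.62 mg/L; 37.5 % saturation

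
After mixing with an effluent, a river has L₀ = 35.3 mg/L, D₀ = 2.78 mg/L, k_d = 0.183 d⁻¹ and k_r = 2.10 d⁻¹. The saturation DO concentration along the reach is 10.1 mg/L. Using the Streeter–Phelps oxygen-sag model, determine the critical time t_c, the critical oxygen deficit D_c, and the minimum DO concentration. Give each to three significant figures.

t_c ≈ 0.364 d; D_c ≈ 2.88 mg/L; min DO ≈ 7.22 mg/L

t_c = [1/(k_r−k_d)] ln[(k_r/k_d)(1 − D₀(k_r−k_d)/(k_d L₀))]
= [1/(2.10−0.183)] ln[(2.10/0.183)(1 − 2.78×1.917/(0.183×35.3))]
= (1/1.917) ln[11.48 × 0.1750] = 0.5216 × ln(2.008) = 0.5216 × 0.6974 = 0.3638 d.
D_c = (k_d/k_r) L₀ e^(−k_d t_c) = (0.183/2.10) × 35.3 × e^(−0.183×0.3638) = 0.08714 × 35.3 × 0.9356 = 2.878 mg/L.
Minimum DO = C_s − D_c = 10.1 − 2.878 = 7.222 mg/L.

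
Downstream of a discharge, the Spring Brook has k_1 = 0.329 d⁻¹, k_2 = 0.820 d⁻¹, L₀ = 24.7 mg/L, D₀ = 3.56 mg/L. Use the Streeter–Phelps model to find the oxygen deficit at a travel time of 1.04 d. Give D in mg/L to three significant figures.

k_1 L₀/(k_2−k_1) = 0.329×24.7/(0.820−0.329) = 8.126/0.4910 = 16.55 mg/L.
e^(−k_1 t) = e^(−0.329×1.040) = 0.7102; e^(−k_2 t) = e^(−0.820×1.040) = 0.4262.
D = 16.55 × (0.7102 − 0.4262) + 3.56 × 0.4262 = 4.701 + 1.517 = 6.218 mg/L.

D ≈ 6.22 mg/L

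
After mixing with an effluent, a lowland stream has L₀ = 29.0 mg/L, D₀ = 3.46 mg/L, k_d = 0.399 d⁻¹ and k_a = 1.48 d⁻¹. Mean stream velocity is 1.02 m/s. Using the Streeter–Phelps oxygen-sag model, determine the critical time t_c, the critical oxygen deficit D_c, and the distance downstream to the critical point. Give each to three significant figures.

t_c ≈ 0.851 d; D_c ≈ 5.57 mg/L; x_c ≈ 75.0 km

At the critical point dD/dt = 0, so k_d L₀ e^(−k_d t) = k_a D. Substituting D(t) from the Streeter–Phelps equation and solving for t gives
t_c = ln[(k_a/k_d)(1 − D₀(k_a−k_d)/(k_d L₀))] / (k_a−k_d).
Here k_a−k_d = 1.081 d⁻¹ and 1 − D₀(k_a−k_d)/(k_d L₀) = 1 − 3.46×1.081/(0.399×29.0) = 0.6768, so
t_c = ln(3.709 × 0.6768) / 1.081 = 0.9204 / 1.081 = 0.8514 d.
L(t_c) = L₀ e^(−k_d t_c) = 29.0 × 0.7120 = 20.65 mg/L, and at the critical point k_a D_c = k_d L, so D_c = (0.399/1.48) × 20.65 = 5.566 mg/L.
x_c = v t_c = 1.02 m/s × 0.8514 d × 86400 s/d = 75030 m ≈ 75.0 km.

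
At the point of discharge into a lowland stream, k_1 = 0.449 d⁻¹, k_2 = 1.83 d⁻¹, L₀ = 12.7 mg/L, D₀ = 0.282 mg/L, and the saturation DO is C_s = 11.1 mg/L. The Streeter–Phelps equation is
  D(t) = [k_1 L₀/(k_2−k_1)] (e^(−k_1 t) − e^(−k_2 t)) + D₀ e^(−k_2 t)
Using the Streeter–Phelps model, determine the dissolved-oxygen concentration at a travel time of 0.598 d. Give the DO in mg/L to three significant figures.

k_1 L₀/(k_2−k_1) = 0.449×12.7/(1.83−0.449) = 5.702/1.381 = 4.129 mg/L.
e^(−k_1 t) = e^(−0.449×0.5980) = 0.7645; e^(−k_2 t) = e^(−1.83×0.5980) = 0.3348.
D = 4.129 × (0.7645 − 0.3348) + 0.282 × 0.3348 = 1.775 + 0.09440 = 1.869 mg/L.
DO = C_s − D = 11.1 − 1.869 = 9.231 mg/L.

DO ≈ 9.23 mg/L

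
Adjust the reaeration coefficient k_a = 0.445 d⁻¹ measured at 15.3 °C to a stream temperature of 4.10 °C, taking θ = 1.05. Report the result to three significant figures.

k_a ≈ 0.258 d⁻¹

k_a(T₂) = k_a(T₁) · θ^(T₂−T₁) = 0.445 × 1.05^(4.10−15.3)
= 0.445 × 1.05^-11.2 = 0.445 × 0.5790 = 0.2577 d⁻¹.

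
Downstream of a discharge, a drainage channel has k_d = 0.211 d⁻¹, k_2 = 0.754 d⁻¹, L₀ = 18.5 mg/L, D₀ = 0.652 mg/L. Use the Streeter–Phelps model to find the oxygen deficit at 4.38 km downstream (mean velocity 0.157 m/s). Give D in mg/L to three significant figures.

Travel time t = x/v = 4.38 km / (0.157 m/s) = 4380 m / 0.157 m/s = 27900 s = 0.3229 d.
k_d L₀/(k_2−k_d) = 0.211×18.5/(0.754−0.211) = 3.903/0.5430 = 7.189 mg/L.
e^(−k_d t) = e^(−0.211×0.3229) = 0.9341; e^(−k_2 t) = e^(−0.754×0.3229) = 0.7839.
D = 7.189 × (0.9341 − 0.7839) + 0.652 × 0.7839 = 1.080 + 0.5111 = 1.591 mg/L.

D ≈ 1.59 mg/L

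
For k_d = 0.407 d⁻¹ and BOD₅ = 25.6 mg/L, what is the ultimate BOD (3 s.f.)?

BOD₅ = L₀(1 − e^(−5k_d)) ⇒ L₀ = BOD₅ / (1 − e^(−5×0.407))
= 25.6 / (1 − 0.1307) = 25.6 / 0.8693 = 29.45 mg/L.

L₀ ≈ 29.4 mg/L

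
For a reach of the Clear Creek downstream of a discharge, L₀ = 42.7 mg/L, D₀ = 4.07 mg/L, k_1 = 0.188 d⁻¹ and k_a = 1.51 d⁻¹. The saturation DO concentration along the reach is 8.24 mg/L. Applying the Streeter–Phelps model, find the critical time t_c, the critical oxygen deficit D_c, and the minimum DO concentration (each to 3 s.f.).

t_c ≈ 0.737 d; D_c ≈ 4.63 mg/L; min DO ≈ 3.61 mg/L

t_c = [1/(k_a−k_1)] ln[(k_a/k_1)(1 − D₀(k_a−k_1)/(k_1 L₀))]
= [1/(1.51−0.188)] ln[(1.51/0.188)(1 − 4.07×1.322/(0.188×42.7))]
= (1/1.322) ln[8.032 × 0.3297] = 0.7564 × ln(2.648) = 0.7564 × 0.9740 = 0.7368 d.
L(t_c) = L₀ e^(−k_1 t_c) = 42.7 × 0.8707 = 37.18 mg/L, and at the critical point k_a D_c = k_1 L, so D_c = (0.188/1.51) × 37.18 = 4.629 mg/L.
Minimum DO = C_s − D_c = 8.24 − 4.629 = 3.611 mg/L.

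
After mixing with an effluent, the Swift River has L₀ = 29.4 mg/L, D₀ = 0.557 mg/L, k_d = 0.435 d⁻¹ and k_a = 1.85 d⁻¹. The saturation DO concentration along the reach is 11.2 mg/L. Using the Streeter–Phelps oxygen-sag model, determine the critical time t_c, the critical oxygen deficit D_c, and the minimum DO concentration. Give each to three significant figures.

At the critical point dD/dt = 0, so k_d L₀ e^(−k_d t) = k_a D. Substituting D(t) from the Streeter–Phelps equation and solving for t gives
t_c = ln[(k_a/k_d)(1 − D₀(k_a−k_d)/(k_d L₀))] / (k_a−k_d).
Here k_a−k_d = 1.415 d⁻¹ and 1 − D₀(k_a−k_d)/(k_d L₀) = 1 − 0.557×1.415/(0.435×29.4) = 0.9384, so
t_c = ln(4.253 × 0.9384) / 1.415 = 1.384 / 1.415 = 0.9781 d.
L(t_c) = L₀ e^(−k_d t_c) = 29.4 × 0.6535 = 19.21 mg/L, and at the critical point k_a D_c = k_d L, so D_c = (0.435/1.85) × 19.21 = 4.517 mg/L.
Minimum DO = C_s − D_c = 11.2 − 4.517 = 6.683 mg/L.

t_c ≈ 0.978 d; D_c ≈ 4.52 mg/L; min DO ≈ 6.68 mg/L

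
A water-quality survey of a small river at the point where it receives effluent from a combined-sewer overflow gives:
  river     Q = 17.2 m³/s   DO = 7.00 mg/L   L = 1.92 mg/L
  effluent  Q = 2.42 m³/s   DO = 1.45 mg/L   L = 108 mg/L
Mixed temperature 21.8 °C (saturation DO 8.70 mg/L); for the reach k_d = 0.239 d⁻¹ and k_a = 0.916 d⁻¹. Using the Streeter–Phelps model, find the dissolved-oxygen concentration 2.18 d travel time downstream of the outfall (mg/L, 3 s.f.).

DO ≈ 5.95 mg/L

Mixed DO = (17.2×7.00 + 2.42×1.45)/(17.2+2.42) = 123.9/19.62 = 6.315 mg/L.
Mixed L₀ = (17.2×1.92 + 2.42×108)/(19.62) = 294.4/19.62 = 15.00 mg/L.
Initial deficit D₀ = C_s − DO₀ = 8.70 − 6.315 = 2.385 mg/L.
D(2.18) = [0.239×15.00/(0.916−0.239)](e^(−0.239×2.18) − e^(−0.916×2.18)) + 2.385 e^(−0.916×2.18)
= 5.297 × (0.5939 − 0.1358) + 2.385 × 0.1358 = 2.751 mg/L.
DO = 8.70 − 2.751 = 5.949 mg/L.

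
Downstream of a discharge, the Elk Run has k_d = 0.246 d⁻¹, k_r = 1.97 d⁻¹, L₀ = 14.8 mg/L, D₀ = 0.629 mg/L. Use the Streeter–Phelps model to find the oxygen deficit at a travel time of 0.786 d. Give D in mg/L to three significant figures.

D ≈ 1.43 mg/L

k_d L₀/(k_r−k_d) = 0.246×14.8/(1.97−0.246) = 3.641/1.724 = 2.112 mg/L.
e^(−k_d t) = e^(−0.246×0.7860) = 0.8242; e^(−k_r t) = e^(−1.97×0.7860) = 0.2126.
D = 2.112 × (0.8242 − 0.2126) + 0.629 × 0.2126 = 1.292 + 0.1337 = 1.425 mg/L.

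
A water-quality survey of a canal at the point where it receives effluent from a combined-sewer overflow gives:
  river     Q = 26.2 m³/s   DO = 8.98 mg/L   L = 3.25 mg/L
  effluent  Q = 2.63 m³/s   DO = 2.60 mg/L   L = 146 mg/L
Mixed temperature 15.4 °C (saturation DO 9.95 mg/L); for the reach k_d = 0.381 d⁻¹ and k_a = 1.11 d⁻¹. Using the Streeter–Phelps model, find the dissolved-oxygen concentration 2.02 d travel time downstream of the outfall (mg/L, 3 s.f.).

Mixed DO = (26.2×8.98 + 2.63×2.60)/(26.2+2.63) = 242.1/28.83 = 8.398 mg/L.
Mixed L₀ = (26.2×3.25 + 2.63×146)/(28.83) = 469.1/28.83 = 16.27 mg/L.
Initial deficit D₀ = C_s − DO₀ = 9.95 − 8.398 = 1.552 mg/L.
D(2.02) = [0.381×16.27/(1.11−0.381)](e^(−0.381×2.02) − e^(−1.11×2.02)) + 1.552 e^(−1.11×2.02)
= 8.504 × (0.4632 − 0.1062) + 1.552 × 0.1062 = 3.201 mg/L.
DO = 9.95 − 3.201 = 6.749 mg/L.

DO ≈ 6.75 mg/L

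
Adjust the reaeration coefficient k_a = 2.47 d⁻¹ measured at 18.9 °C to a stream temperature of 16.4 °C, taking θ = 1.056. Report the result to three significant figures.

k_a(T₂) = k_a(T₁) · θ^(T₂−T₁) = 2.47 × 1.056^(16.4−18.9)
= 2.47 × 1.056^-2.50 = 2.47 × 0.8727 = 2.155 d⁻¹.

k_a ≈ 2.16 d⁻¹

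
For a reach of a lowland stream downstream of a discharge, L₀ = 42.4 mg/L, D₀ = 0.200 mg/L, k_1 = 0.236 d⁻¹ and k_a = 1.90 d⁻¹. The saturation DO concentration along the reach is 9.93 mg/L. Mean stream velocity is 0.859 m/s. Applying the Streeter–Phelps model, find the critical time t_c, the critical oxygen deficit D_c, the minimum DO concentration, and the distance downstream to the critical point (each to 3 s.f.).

t_c ≈ 1.23 d; D_c ≈ 3.94 mg/L; min DO ≈ 5.99 mg/L; x_c ≈ 91.5 km

t_c = [1/(k_a−k_1)] ln[(k_a/k_1)(1 − D₀(k_a−k_1)/(k_1 L₀))]
= [1/(1.90−0.236)] ln[(1.90/0.236)(1 − 0.200×1.664/(0.236×42.4))]
= (1/1.664) ln[8.051 × 0.9667] = 0.6010 × ln(7.783) = 0.6010 × 2.052 = 1.233 d.
L(t_c) = L₀ e^(−k_1 t_c) = 42.4 × 0.7475 = 31.69 mg/L, and at the critical point k_a D_c = k_1 L, so D_c = (0.236/1.90) × 31.69 = 3.937 mg/L.
Minimum DO = C_s − D_c = 9.93 − 3.937 = 5.993 mg/L.
x_c = v t_c = 0.859 m/s × 1.233 d × 86400 s/d = 91520 m ≈ 91.5 km.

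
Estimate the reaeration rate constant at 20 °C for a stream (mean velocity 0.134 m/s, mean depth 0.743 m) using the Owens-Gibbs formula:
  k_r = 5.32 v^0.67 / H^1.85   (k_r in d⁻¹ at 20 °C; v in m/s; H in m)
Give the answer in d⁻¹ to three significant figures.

k_r ≈ 2.40 d⁻¹

k_r = 5.32 × 0.134^0.67 / 0.743^1.85 = 5.32 × 0.2601 / 0.5772 = 2.397 d⁻¹.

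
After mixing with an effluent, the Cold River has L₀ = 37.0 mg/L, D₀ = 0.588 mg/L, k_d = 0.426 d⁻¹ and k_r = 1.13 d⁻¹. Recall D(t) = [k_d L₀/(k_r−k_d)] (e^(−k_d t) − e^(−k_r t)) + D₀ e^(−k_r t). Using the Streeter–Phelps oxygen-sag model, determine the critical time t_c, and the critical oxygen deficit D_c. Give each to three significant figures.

t_c ≈ 1.35 d; D_c ≈ 7.86 mg/L

At the critical point dD/dt = 0, so k_d L₀ e^(−k_d t) = k_r D. Substituting D(t) from the Streeter–Phelps equation and solving for t gives
t_c = ln[(k_r/k_d)(1 − D₀(k_r−k_d)/(k_d L₀))] / (k_r−k_d).
Here k_r−k_d = 0.7040 d⁻¹ and 1 − D₀(k_r−k_d)/(k_d L₀) = 1 − 0.588×0.7040/(0.426×37.0) = 0.9737, so
t_c = ln(2.653 × 0.9737) / 0.7040 = 0.9489 / 0.7040 = 1.348 d.
L(t_c) = L₀ e^(−k_d t_c) = 37.0 × 0.5632 = 20.84 mg/L, and at the critical point k_r D_c = k_d L, so D_c = (0.426/1.13) × 20.84 = 7.855 mg/L.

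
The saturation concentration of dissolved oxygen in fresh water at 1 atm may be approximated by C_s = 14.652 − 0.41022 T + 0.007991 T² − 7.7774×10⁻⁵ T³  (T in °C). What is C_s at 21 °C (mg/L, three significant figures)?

C_s = 14.652 − 0.41022×21 + 0.007991×21² − 7.7774×10⁻⁵×21³ = 8.841 mg/L.

C_s ≈ 8.84 mg/L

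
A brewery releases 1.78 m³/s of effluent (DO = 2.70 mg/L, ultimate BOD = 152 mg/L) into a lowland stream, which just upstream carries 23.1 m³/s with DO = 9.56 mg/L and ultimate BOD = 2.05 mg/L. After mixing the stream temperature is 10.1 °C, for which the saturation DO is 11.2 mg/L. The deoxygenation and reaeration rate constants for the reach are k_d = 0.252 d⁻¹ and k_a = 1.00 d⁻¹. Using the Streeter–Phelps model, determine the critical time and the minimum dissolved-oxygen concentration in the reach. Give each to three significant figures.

t_c ≈ 0.929 d; minimum DO ≈ 8.65 mg/L

Mixed DO = (23.1×9.56 + 1.78×2.70)/(23.1+1.78) = 225.6/24.88 = 9.069 mg/L.
Mixed L₀ = (23.1×2.05 + 1.78×152)/(24.88) = 317.9/24.88 = 12.78 mg/L.
Initial deficit D₀ = C_s − DO₀ = 11.2 − 9.069 = 2.131 mg/L.
t_c = (1/0.7480) ln[(1.00/0.252)(1 − 2.131×0.7480/(0.252×12.78))] = 1.337 × ln(2.004) = 0.9294 d.
D_c = (0.252/1.00) × 12.78 × e^(−0.252×0.9294) = 0.2520 × 12.78 × 0.7912 = 2.548 mg/L.
Minimum DO = 11.2 − 2.548 = 8.652 mg/L.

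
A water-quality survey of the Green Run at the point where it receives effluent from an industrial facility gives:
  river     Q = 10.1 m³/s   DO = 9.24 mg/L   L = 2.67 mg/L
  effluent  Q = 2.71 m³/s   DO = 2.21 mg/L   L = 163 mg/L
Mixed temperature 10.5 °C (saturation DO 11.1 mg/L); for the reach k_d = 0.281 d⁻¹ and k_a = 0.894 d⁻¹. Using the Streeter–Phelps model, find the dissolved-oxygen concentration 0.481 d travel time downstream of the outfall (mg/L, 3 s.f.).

Mixed DO = (10.1×9.24 + 2.71×2.21)/(10.1+2.71) = 99.31/12.81 = 7.753 mg/L.
Mixed L₀ = (10.1×2.67 + 2.71×163)/(12.81) = 468.7/12.81 = 36.59 mg/L.
Initial deficit D₀ = C_s − DO₀ = 11.1 − 7.753 = 3.347 mg/L.
D(0.481) = [0.281×36.59/(0.894−0.281)](e^(−0.281×0.481) − e^(−0.894×0.481)) + 3.347 e^(−0.894×0.481)
= 16.77 × (0.8736 − 0.6505) + 3.347 × 0.6505 = 5.919 mg/L.
DO = 11.1 − 5.919 = 5.181 mg/L.

DO ≈ 5.18 mg/L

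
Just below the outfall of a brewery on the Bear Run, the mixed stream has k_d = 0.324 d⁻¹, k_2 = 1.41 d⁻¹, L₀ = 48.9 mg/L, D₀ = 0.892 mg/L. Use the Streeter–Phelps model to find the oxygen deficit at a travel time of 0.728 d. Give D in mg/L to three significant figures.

k_d L₀/(k_2−k_d) = 0.324×48.9/(1.41−0.324) = 15.84/1.086 = 14.59 mg/L.
e^(−k_d t) = e^(−0.324×0.7280) = 0.7899; e^(−k_2 t) = e^(−1.41×0.7280) = 0.3583.
D = 14.59 × (0.7899 − 0.3583) + 0.892 × 0.3583 = 6.297 + 0.3196 = 6.616 mg/L.

D ≈ 6.62 mg/L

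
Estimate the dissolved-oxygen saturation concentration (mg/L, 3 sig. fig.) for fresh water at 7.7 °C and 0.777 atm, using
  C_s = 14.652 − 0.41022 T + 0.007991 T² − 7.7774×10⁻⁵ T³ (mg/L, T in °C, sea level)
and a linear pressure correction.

At sea level: C_s = 14.652 − 0.41022×7.7 + 0.007991×7.7² − 7.7774×10⁻⁵×7.7³ = 11.93 mg/L.
Pressure correction: C_s' = 11.93 × 0.777 = 9.271 mg/L.

C_s ≈ 9.27 mg/L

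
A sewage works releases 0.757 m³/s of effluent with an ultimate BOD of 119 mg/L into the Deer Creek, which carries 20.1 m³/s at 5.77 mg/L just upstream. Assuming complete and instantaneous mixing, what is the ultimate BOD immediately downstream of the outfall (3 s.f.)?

Flow-weighted mixing: C = (Q_r C_r + Q_w C_w)/(Q_r + Q_w)
= (20.1×5.77 + 0.757×119)/(20.1 + 0.757) = 206.1/20.86 = 9.880 mg/L.

9.88 mg/L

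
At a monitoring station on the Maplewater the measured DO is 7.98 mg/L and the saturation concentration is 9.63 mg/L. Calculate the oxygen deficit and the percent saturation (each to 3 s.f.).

D = C_s − C = 9.63 − 7.98 = 1.65 mg/L.
% saturation = 7.98/9.63 × 100 = 82.9 %.

D ≈ 1.65 mg/L; 82.9 % saturation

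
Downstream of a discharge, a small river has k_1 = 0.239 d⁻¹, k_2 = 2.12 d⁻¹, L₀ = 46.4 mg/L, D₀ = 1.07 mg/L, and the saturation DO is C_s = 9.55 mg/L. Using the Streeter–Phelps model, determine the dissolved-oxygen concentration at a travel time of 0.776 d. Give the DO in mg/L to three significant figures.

DO ≈ 5.58 mg/L

k_1 L₀/(k_2−k_1) = 0.239×46.4/(2.12−0.239) = 11.09/1.881 = 5.896 mg/L.
e^(−k_1 t) = e^(−0.239×0.7760) = 0.8307; e^(−k_2 t) = e^(−2.12×0.7760) = 0.1930.
D = 5.896 × (0.8307 − 0.1930) + 1.07 × 0.1930 = 3.760 + 0.2065 = 3.966 mg/L.
DO = C_s − D = 9.55 − 3.966 = 5.584 mg/L.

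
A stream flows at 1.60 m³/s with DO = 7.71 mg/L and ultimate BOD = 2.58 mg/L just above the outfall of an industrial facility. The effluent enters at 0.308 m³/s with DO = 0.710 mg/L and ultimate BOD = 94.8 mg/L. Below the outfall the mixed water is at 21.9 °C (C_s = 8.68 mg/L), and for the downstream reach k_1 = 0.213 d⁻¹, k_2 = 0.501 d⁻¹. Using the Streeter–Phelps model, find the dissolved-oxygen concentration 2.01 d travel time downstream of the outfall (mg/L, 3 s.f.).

DO ≈ 4.21 mg/L

Mixed DO = (1.60×7.71 + 0.308×0.710)/(1.60+0.308) = 12.55/1.908 = 6.580 mg/L.
Mixed L₀ = (1.60×2.58 + 0.308×94.8)/(1.908) = 33.33/1.908 = 17.47 mg/L.
Initial deficit D₀ = C_s − DO₀ = 8.68 − 6.580 = 2.100 mg/L.
D(2.01) = [0.213×17.47/(0.501−0.213)](e^(−0.213×2.01) − e^(−0.501×2.01)) + 2.100 e^(−0.501×2.01)
= 12.92 × (0.6517 − 0.3653) + 2.100 × 0.3653 = 4.467 mg/L.
DO = 8.68 − 4.467 = 4.213 mg/L.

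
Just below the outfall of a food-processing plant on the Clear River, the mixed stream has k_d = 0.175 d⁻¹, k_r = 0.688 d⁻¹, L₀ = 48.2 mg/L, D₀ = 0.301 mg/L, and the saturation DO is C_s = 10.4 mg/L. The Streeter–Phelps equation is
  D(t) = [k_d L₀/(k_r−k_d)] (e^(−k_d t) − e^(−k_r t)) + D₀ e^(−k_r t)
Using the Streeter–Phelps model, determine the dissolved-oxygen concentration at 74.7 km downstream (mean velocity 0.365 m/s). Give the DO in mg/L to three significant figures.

Travel time t = x/v = 74.7 km / (0.365 m/s) = 74700 m / 0.365 m/s = 204700 s = 2.369 d.
k_d L₀/(k_r−k_d) = 0.175×48.2/(0.688−0.175) = 8.435/0.5130 = 16.44 mg/L.
e^(−k_d t) = e^(−0.175×2.369) = 0.6607; e^(−k_r t) = e^(−0.688×2.369) = 0.1960.
D = 16.44 × (0.6607 − 0.1960) + 0.301 × 0.1960 = 7.640 + 0.05899 = 7.699 mg/L.
DO = C_s − D = 10.4 − 7.699 = 2.701 mg/L.

DO ≈ 2.70 mg/L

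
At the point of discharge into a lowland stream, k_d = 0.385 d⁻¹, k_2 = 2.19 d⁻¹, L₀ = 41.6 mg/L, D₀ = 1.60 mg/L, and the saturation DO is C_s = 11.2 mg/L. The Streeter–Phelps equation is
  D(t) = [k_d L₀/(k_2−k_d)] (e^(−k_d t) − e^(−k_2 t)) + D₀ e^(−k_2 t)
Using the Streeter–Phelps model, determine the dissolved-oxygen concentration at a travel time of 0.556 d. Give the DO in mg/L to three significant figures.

k_d L₀/(k_2−k_d) = 0.385×41.6/(2.19−0.385) = 16.02/1.805 = 8.873 mg/L.
e^(−k_d t) = e^(−0.385×0.5560) = 0.8073; e^(−k_2 t) = e^(−2.19×0.5560) = 0.2959.
D = 8.873 × (0.8073 − 0.2959) + 1.60 × 0.2959 = 4.537 + 0.4735 = 5.011 mg/L.
DO = C_s − D = 11.2 − 5.011 = 6.189 mg/L.

DO ≈ 6.19 mg/L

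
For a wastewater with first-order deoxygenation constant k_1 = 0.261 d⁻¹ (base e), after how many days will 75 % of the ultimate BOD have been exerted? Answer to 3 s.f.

y/L₀ = 1 − e^(−k_1 t) = 0.75 ⇒ e^(−k_1 t) = 0.250
t = −ln(0.250) / 0.261 = 1.386 / 0.261 = 5.311 d.

t ≈ 5.31 d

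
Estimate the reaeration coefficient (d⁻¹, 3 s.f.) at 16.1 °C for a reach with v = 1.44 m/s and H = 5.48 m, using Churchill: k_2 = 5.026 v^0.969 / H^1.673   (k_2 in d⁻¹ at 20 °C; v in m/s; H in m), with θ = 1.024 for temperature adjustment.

k_2 ≈ 0.379 d⁻¹

k_2(20) = 5.026 × 1.44^0.969 / 5.48^1.673 = 5.026 × 1.424 / 17.22 = 0.4156 d⁻¹.
k_2(16.1) = 0.4156 × 1.024^(16.1−20) = 0.4156 × 0.9117 = 0.3789 d⁻¹.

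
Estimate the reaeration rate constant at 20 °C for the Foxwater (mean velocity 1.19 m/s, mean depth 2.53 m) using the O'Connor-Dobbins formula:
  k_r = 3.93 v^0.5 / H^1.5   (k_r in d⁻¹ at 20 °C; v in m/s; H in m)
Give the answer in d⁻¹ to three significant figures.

k_r = 3.93 × 1.19^0.5 / 2.53^1.5 = 3.93 × 1.091 / 4.024 = 1.065 d⁻¹.

k_r ≈ 1.07 d⁻¹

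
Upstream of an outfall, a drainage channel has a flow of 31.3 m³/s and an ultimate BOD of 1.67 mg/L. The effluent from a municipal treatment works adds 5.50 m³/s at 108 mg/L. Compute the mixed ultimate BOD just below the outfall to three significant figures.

17.6 mg/L

Flow-weighted mixing: C = (Q_r C_r + Q_w C_w)/(Q_r + Q_w)
= (31.3×1.67 + 5.50×108)/(31.3 + 5.50) = 646.3/36.80 = 17.56 mg/L.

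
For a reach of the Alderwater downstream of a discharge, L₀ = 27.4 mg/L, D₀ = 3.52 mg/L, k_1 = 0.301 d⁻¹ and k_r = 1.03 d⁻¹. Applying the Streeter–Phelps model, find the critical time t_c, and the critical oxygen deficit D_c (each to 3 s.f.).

t_c ≈ 1.18 d; D_c ≈ 5.62 mg/L

At the critical point dD/dt = 0, so k_1 L₀ e^(−k_1 t) = k_r D. Substituting D(t) from the Streeter–Phelps equation and solving for t gives
t_c = ln[(k_r/k_1)(1 − D₀(k_r−k_1)/(k_1 L₀))] / (k_r−k_1).
Here k_r−k_1 = 0.7290 d⁻¹ and 1 − D₀(k_r−k_1)/(k_1 L₀) = 1 − 3.52×0.7290/(0.301×27.4) = 0.6889, so
t_c = ln(3.422 × 0.6889) / 0.7290 = 0.8575 / 0.7290 = 1.176 d.
D_c = (k_1/k_r) L₀ e^(−k_1 t_c) = (0.301/1.03) × 27.4 × e^(−0.301×1.176) = 0.2922 × 27.4 × 0.7018 = 5.620 mg/L.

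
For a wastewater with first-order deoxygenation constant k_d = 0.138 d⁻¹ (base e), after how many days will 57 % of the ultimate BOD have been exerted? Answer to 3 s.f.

t ≈ 6.12 d

y/L₀ = 1 − e^(−k_d t) = 0.57 ⇒ e^(−k_d t) = 0.430
t = −ln(0.430) / 0.138 = 0.8440 / 0.138 = 6.116 d.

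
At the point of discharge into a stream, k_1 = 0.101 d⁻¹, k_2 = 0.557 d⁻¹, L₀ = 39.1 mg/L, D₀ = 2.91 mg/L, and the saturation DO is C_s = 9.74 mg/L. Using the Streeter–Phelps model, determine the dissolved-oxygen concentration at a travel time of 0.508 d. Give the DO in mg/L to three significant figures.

k_1 L₀/(k_2−k_1) = 0.101×39.1/(0.557−0.101) = 3.949/0.4560 = 8.660 mg/L.
e^(−k_1 t) = e^(−0.101×0.5080) = 0.9500; e^(−k_2 t) = e^(−0.557×0.5080) = 0.7536.
D = 8.660 × (0.9500 − 0.7536) + 2.91 × 0.7536 = 1.701 + 2.193 = 3.894 mg/L.
DO = C_s − D = 9.74 − 3.894 = 5.846 mg/L.

DO ≈ 5.85 mg/L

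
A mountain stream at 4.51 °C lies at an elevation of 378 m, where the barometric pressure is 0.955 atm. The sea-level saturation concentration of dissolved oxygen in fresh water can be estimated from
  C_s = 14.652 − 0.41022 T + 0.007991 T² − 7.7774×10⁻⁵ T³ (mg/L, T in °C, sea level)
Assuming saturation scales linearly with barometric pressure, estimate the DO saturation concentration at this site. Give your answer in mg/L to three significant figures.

C_s ≈ 12.4 mg/L

At sea level: C_s = 14.652 − 0.41022×4.51 + 0.007991×4.51² − 7.7774×10⁻⁵×4.51³ = 12.96 mg/L.
Pressure correction: C_s' = 12.96 × 0.955 = 12.37 mg/L.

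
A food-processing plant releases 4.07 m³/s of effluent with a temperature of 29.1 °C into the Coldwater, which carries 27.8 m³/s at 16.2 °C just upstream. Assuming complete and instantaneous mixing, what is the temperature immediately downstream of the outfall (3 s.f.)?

17.8 °C

Flow-weighted mixing: C = (Q_r C_r + Q_w C_w)/(Q_r + Q_w)
= (27.8×16.2 + 4.07×29.1)/(27.8 + 4.07) = 568.8/31.87 = 17.85 °C.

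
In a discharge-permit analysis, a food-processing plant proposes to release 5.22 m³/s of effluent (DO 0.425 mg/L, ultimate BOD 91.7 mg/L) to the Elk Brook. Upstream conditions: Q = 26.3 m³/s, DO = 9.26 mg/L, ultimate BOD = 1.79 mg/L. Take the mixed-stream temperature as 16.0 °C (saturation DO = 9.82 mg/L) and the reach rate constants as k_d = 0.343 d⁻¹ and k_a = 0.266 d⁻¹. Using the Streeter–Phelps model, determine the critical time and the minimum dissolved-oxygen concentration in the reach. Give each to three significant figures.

t_c ≈ 2.95 d; minimum DO ≈ 2.01 mg/L

Mixed DO = (26.3×9.26 + 5.22×0.425)/(26.3+5.22) = 245.8/31.52 = 7.797 mg/L.
Mixed L₀ = (26.3×1.79 + 5.22×91.7)/(31.52) = 525.8/31.52 = 16.68 mg/L.
Initial deficit D₀ = C_s − DO₀ = 9.82 − 7.797 = 2.023 mg/L.
t_c = (1/-0.07700) ln[(0.266/0.343)(1 − 2.023×-0.07700/(0.343×16.68))] = -12.99 × ln(0.7966) = 2.953 d.
D_c = (0.343/0.266) × 16.68 × e^(−0.343×2.953) = 1.289 × 16.68 × 0.3632 = 7.812 mg/L.
Minimum DO = 9.82 − 7.812 = 2.008 mg/L.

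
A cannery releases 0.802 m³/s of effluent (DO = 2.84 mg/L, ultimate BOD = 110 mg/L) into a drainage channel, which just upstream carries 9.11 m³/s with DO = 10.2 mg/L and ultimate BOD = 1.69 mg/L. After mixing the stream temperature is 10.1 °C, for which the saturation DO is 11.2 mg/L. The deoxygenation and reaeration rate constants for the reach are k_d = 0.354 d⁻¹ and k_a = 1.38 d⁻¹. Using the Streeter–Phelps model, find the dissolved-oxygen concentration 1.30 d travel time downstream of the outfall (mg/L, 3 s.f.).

Mixed DO = (9.11×10.2 + 0.802×2.84)/(9.11+0.802) = 95.20/9.912 = 9.604 mg/L.
Mixed L₀ = (9.11×1.69 + 0.802×110)/(9.912) = 103.6/9.912 = 10.45 mg/L.
Initial deficit D₀ = C_s − DO₀ = 11.2 − 9.604 = 1.596 mg/L.
D(1.30) = [0.354×10.45/(1.38−0.354)](e^(−0.354×1.30) − e^(−1.38×1.30)) + 1.596 e^(−1.38×1.30)
= 3.607 × (0.6312 − 0.1663) + 1.596 × 0.1663 = 1.942 mg/L.
DO = 11.2 − 1.942 = 9.258 mg/L.

DO ≈ 9.26 mg/L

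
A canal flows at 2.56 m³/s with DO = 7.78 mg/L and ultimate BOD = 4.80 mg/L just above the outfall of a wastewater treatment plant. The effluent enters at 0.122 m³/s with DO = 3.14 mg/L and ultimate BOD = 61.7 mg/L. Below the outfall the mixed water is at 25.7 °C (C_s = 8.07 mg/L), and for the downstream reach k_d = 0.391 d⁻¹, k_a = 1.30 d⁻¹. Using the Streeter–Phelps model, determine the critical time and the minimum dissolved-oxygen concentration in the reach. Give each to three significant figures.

t_c ≈ 1.13 d; minimum DO ≈ 6.64 mg/L

Mixed DO = (2.56×7.78 + 0.122×3.14)/(2.56+0.122) = 20.30/2.682 = 7.569 mg/L.
Mixed L₀ = (2.56×4.80 + 0.122×61.7)/(2.682) = 19.82/2.682 = 7.388 mg/L.
Initial deficit D₀ = C_s − DO₀ = 8.07 − 7.569 = 0.5011 mg/L.
t_c = (1/0.9090) ln[(1.30/0.391)(1 − 0.5011×0.9090/(0.391×7.388))] = 1.100 × ln(2.801) = 1.133 d.
D_c = (0.391/1.30) × 7.388 × e^(−0.391×1.133) = 0.3008 × 7.388 × 0.6421 = 1.427 mg/L.
Minimum DO = 8.07 − 1.427 = 6.643 mg/L.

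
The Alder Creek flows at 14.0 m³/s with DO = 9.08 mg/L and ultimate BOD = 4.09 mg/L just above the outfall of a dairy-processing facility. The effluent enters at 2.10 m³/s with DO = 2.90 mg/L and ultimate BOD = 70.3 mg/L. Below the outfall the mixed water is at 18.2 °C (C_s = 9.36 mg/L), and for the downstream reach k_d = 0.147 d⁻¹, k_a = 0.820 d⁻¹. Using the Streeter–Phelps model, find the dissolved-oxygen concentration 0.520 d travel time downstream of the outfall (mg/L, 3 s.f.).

Mixed DO = (14.0×9.08 + 2.10×2.90)/(14.0+2.10) = 133.2/16.10 = 8.274 mg/L.
Mixed L₀ = (14.0×4.09 + 2.10×70.3)/(16.10) = 204.9/16.10 = 12.73 mg/L.
Initial deficit D₀ = C_s − DO₀ = 9.36 − 8.274 = 1.086 mg/L.
D(0.520) = [0.147×12.73/(0.820−0.147)](e^(−0.147×0.520) − e^(−0.820×0.520)) + 1.086 e^(−0.820×0.520)
= 2.780 × (0.9264 − 0.6529) + 1.086 × 0.6529 = 1.469 mg/L.
DO = 9.36 − 1.469 = 7.891 mg/L.

DO ≈ 7.89 mg/L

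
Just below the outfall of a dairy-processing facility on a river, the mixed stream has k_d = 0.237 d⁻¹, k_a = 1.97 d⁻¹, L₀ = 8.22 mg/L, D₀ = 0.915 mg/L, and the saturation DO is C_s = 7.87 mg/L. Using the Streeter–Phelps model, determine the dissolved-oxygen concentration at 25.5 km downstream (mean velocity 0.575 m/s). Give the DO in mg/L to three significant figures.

DO ≈ 6.95 mg/L

Travel time t = x/v = 25.5 km / (0.575 m/s) = 25500 m / 0.575 m/s = 44350 s = 0.5133 d.
k_d L₀/(k_a−k_d) = 0.237×8.22/(1.97−0.237) = 1.948/1.733 = 1.124 mg/L.
e^(−k_d t) = e^(−0.237×0.5133) = 0.8855; e^(−k_a t) = e^(−1.97×0.5133) = 0.3638.
D = 1.124 × (0.8855 − 0.3638) + 0.915 × 0.3638 = 0.5864 + 0.3329 = 0.9193 mg/L.
DO = C_s − D = 7.87 − 0.9193 = 6.951 mg/L.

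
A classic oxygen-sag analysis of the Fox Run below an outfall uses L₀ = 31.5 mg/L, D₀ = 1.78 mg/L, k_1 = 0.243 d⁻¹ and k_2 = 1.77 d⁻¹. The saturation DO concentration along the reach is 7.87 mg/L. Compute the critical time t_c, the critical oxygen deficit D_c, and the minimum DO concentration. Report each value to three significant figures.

t_c = [1/(k_2−k_1)] ln[(k_2/k_1)(1 − D₀(k_2−k_1)/(k_1 L₀))]
= [1/(1.77−0.243)] ln[(1.77/0.243)(1 − 1.78×1.527/(0.243×31.5))]
= (1/1.527) ln[7.284 × 0.6449] = 0.6549 × ln(4.697) = 0.6549 × 1.547 = 1.013 d.
D_c = (k_1/k_2) L₀ e^(−k_1 t_c) = (0.243/1.77) × 31.5 × e^(−0.243×1.013) = 0.1373 × 31.5 × 0.7818 = 3.381 mg/L.
Minimum DO = C_s − D_c = 7.87 − 3.381 = 4.489 mg/L.

t_c ≈ 1.01 d; D_c ≈ 3.38 mg/L; min DO ≈ 4.49 mg/L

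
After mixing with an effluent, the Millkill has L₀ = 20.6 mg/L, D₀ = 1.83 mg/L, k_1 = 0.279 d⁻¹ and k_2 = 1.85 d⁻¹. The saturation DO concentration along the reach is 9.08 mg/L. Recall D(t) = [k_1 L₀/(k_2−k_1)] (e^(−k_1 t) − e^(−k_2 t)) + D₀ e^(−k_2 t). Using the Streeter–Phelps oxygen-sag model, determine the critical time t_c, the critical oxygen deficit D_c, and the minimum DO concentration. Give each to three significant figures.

With k_2/k_1 = 6.631 and 1 − D₀(k_2−k_1)/(k_1 L₀) = 0.4998,
t_c = ln(6.631 × 0.4998) / (1.85 − 0.279) = ln(3.314) / 1.571 = 1.198/1.571 = 0.7627 d.
L(t_c) = L₀ e^(−k_1 t_c) = 20.6 × 0.8083 = 16.65 mg/L, and at the critical point k_2 D_c = k_1 L, so D_c = (0.279/1.85) × 16.65 = 2.511 mg/L.
Minimum DO = C_s − D_c = 9.08 − 2.511 = 6.569 mg/L.

t_c ≈ 0.763 d; D_c ≈ 2.51 mg/L; min DO ≈ 6.57 mg/L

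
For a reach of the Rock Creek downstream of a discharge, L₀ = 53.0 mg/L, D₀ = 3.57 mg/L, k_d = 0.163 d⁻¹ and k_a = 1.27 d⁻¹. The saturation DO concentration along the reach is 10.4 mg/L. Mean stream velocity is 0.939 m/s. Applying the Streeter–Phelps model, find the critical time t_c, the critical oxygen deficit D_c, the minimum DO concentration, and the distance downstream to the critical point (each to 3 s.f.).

t_c ≈ 1.30 d; D_c ≈ 5.50 mg/L; min DO ≈ 4.90 mg/L; x_c ≈ 106 km

t_c = [1/(k_a−k_d)] ln[(k_a/k_d)(1 − D₀(k_a−k_d)/(k_d L₀))]
= [1/(1.27−0.163)] ln[(1.27/0.163)(1 − 3.57×1.107/(0.163×53.0))]
= (1/1.107) ln[7.791 × 0.5425] = 0.9033 × ln(4.227) = 0.9033 × 1.442 = 1.302 d.
L(t_c) = L₀ e^(−k_d t_c) = 53.0 × 0.8088 = 42.86 mg/L, and at the critical point k_a D_c = k_d L, so D_c = (0.163/1.27) × 42.86 = 5.501 mg/L.
Minimum DO = C_s − D_c = 10.4 − 5.501 = 4.899 mg/L.
x_c = v t_c = 0.939 m/s × 1.302 d × 86400 s/d = 105600 m ≈ 106 km.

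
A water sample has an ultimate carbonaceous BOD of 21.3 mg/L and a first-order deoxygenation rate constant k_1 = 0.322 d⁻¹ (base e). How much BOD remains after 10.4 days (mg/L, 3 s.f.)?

L_t = L₀ e^(−k_1 t) = 21.3 × e^(−0.322×10.4) = 21.3 × 0.03513 = 0.7482 mg/L.

L ≈ 0.748 mg/L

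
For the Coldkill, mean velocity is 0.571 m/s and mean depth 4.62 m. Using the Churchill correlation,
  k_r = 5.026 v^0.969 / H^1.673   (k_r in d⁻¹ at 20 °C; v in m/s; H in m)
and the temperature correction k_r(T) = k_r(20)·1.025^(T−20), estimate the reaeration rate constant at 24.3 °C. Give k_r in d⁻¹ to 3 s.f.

k_r(20) = 5.026 × 0.571^0.969 / 4.62^1.673 = 5.026 × 0.5810 / 12.94 = 0.2257 d⁻¹.
k_r(24.3) = 0.2257 × 1.025^(24.3−20) = 0.2257 × 1.112 = 0.2509 d⁻¹.

k_r ≈ 0.251 d⁻¹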